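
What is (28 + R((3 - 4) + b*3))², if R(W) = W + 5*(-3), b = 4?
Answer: 576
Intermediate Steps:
R(W) = -15 + W (R(W) = W - 15 = -15 + W)
(28 + R((3 - 4) + b*3))² = (28 + (-15 + ((3 - 4) + 4*3)))² = (28 + (-15 + (-1 + 12)))² = (28 + (-15 + 11))² = (28 - 4)² = 24² = 576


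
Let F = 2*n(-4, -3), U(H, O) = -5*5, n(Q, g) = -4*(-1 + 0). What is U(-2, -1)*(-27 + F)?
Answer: 475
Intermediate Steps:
n(Q, g) = 4 (n(Q, g) = -4*(-1) = 4)
U(H, O) = -25
F = 8 (F = 2*4 = 8)
U(-2, -1)*(-27 + F) = -25*(-27 + 8) = -25*(-19) = 475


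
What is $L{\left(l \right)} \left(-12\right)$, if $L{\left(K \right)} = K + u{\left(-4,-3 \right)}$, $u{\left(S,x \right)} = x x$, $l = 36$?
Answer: $-540$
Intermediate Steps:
$u{\left(S,x \right)} = x^{2}$
$L{\left(K \right)} = 9 + K$ ($L{\left(K \right)} = K + \left(-3\right)^{2} = K + 9 = 9 + K$)
$L{\left(l \right)} \left(-12\right) = \left(9 + 36\right) \left(-12\right) = 45 \left(-12\right) = -540$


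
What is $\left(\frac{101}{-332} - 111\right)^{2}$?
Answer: $\frac{1365524209}{110224} \approx 12389.0$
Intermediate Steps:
$\left(\frac{101}{-332} - 111\right)^{2} = \left(101 \left(- \frac{1}{332}\right) - 111\right)^{2} = \left(- \frac{101}{332} - 111\right)^{2} = \left(- \frac{36953}{332}\right)^{2} = \frac{1365524209}{110224}$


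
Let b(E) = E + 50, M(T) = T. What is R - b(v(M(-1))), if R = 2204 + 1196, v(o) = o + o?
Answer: 3352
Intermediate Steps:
v(o) = 2*o
b(E) = 50 + E
R = 3400
R - b(v(M(-1))) = 3400 - (50 + 2*(-1)) = 3400 - (50 - 2) = 3400 - 1*48 = 3400 - 48 = 3352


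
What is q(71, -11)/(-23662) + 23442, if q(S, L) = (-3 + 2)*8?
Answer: 277342306/11831 ≈ 23442.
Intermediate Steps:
q(S, L) = -8 (q(S, L) = -1*8 = -8)
q(71, -11)/(-23662) + 23442 = -8/(-23662) + 23442 = -8*(-1/23662) + 23442 = 4/11831 + 23442 = 277342306/11831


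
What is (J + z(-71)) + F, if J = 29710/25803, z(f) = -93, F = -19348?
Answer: -501606413/25803 ≈ -19440.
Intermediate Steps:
J = 29710/25803 (J = 29710*(1/25803) = 29710/25803 ≈ 1.1514)
(J + z(-71)) + F = (29710/25803 - 93) - 19348 = -2369969/25803 - 19348 = -501606413/25803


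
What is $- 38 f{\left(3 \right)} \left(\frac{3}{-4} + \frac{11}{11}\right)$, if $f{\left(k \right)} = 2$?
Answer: $-19$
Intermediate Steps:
$- 38 f{\left(3 \right)} \left(\frac{3}{-4} + \frac{11}{11}\right) = \left(-38\right) 2 \left(\frac{3}{-4} + \frac{11}{11}\right) = - 76 \left(3 \left(- \frac{1}{4}\right) + 11 \cdot \frac{1}{11}\right) = - 76 \left(- \frac{3}{4} + 1\right) = \left(-76\right) \frac{1}{4} = -19$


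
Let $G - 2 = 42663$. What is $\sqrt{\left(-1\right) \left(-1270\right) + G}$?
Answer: $\sqrt{43935} \approx 209.61$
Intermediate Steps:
$G = 42665$ ($G = 2 + 42663 = 42665$)
$\sqrt{\left(-1\right) \left(-1270\right) + G} = \sqrt{\left(-1\right) \left(-1270\right) + 42665} = \sqrt{1270 + 42665} = \sqrt{43935}$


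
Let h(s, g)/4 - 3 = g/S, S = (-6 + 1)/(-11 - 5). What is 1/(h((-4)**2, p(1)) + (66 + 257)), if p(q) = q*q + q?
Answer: 5/1803 ≈ 0.0027732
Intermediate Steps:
p(q) = q + q**2 (p(q) = q**2 + q = q + q**2)
S = 5/16 (S = -5/(-16) = -5*(-1/16) = 5/16 ≈ 0.31250)
h(s, g) = 12 + 64*g/5 (h(s, g) = 12 + 4*(g/(5/16)) = 12 + 4*(g*(16/5)) = 12 + 4*(16*g/5) = 12 + 64*g/5)
1/(h((-4)**2, p(1)) + (66 + 257)) = 1/((12 + 64*(1*(1 + 1))/5) + (66 + 257)) = 1/((12 + 64*(1*2)/5) + 323) = 1/((12 + (64/5)*2) + 323) = 1/((12 + 128/5) + 323) = 1/(188/5 + 323) = 1/(1803/5) = 5/1803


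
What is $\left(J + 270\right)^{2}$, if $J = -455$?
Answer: $34225$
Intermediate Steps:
$\left(J + 270\right)^{2} = \left(-455 + 270\right)^{2} = \left(-185\right)^{2} = 34225$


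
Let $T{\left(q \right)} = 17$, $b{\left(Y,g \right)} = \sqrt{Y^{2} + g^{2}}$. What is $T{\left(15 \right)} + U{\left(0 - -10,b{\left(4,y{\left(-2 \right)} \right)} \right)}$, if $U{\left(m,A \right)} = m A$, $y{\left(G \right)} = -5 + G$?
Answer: $17 + 10 \sqrt{65} \approx 97.623$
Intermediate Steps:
$U{\left(m,A \right)} = A m$
$T{\left(15 \right)} + U{\left(0 - -10,b{\left(4,y{\left(-2 \right)} \right)} \right)} = 17 + \sqrt{4^{2} + \left(-5 - 2\right)^{2}} \left(0 - -10\right) = 17 + \sqrt{16 + \left(-7\right)^{2}} \left(0 + 10\right) = 17 + \sqrt{16 + 49} \cdot 10 = 17 + \sqrt{65} \cdot 10 = 17 + 10 \sqrt{65}$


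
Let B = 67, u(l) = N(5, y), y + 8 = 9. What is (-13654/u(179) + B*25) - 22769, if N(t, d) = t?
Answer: -119124/5 ≈ -23825.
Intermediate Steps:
y = 1 (y = -8 + 9 = 1)
u(l) = 5
(-13654/u(179) + B*25) - 22769 = (-13654/5 + 67*25) - 22769 = (-13654*⅕ + 1675) - 22769 = (-13654/5 + 1675) - 22769 = -5279/5 - 22769 = -119124/5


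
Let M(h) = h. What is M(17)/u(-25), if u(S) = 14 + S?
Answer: -17/11 ≈ -1.5455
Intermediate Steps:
M(17)/u(-25) = 17/(14 - 25) = 17/(-11) = 17*(-1/11) = -17/11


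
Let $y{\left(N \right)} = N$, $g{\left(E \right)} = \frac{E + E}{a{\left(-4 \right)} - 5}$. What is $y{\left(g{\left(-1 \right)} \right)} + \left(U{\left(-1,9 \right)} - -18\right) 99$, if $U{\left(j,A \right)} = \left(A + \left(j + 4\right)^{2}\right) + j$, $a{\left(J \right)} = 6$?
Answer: $3463$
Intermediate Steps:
$U{\left(j,A \right)} = A + j + \left(4 + j\right)^{2}$ ($U{\left(j,A \right)} = \left(A + \left(4 + j\right)^{2}\right) + j = A + j + \left(4 + j\right)^{2}$)
$g{\left(E \right)} = 2 E$ ($g{\left(E \right)} = \frac{E + E}{6 - 5} = \frac{2 E}{1} = 2 E 1 = 2 E$)
$y{\left(g{\left(-1 \right)} \right)} + \left(U{\left(-1,9 \right)} - -18\right) 99 = 2 \left(-1\right) + \left(\left(9 - 1 + \left(4 - 1\right)^{2}\right) - -18\right) 99 = -2 + \left(\left(9 - 1 + 3^{2}\right) + 18\right) 99 = -2 + \left(\left(9 - 1 + 9\right) + 18\right) 99 = -2 + \left(17 + 18\right) 99 = -2 + 35 \cdot 99 = -2 + 3465 = 3463$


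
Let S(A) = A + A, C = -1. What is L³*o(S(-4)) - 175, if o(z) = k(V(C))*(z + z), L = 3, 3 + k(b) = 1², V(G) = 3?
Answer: 689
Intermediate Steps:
k(b) = -2 (k(b) = -3 + 1² = -3 + 1 = -2)
S(A) = 2*A
o(z) = -4*z (o(z) = -2*(z + z) = -4*z)
L³*o(S(-4)) - 175 = 3³*(-8*(-4)) - 175 = 27*(-4*(-8)) - 175 = 27*32 - 175 = 864 - 175 = 689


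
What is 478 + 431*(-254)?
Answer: -108996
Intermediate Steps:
478 + 431*(-254) = 478 - 109474 = -108996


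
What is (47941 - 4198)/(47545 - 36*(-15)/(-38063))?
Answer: 1664989809/1809704795 ≈ 0.92003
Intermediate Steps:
(47941 - 4198)/(47545 - 36*(-15)/(-38063)) = 43743/(47545 + 540*(-1/38063)) = 43743/(47545 - 540/38063) = 43743/(1809704795/38063) = 43743*(38063/1809704795) = 1664989809/1809704795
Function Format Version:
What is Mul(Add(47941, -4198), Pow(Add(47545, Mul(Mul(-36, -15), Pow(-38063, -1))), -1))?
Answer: Rational(1664989809, 1809704795) ≈ 0.92003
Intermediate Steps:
Mul(Add(47941, -4198), Pow(Add(47545, Mul(Mul(-36, -15), Pow(-38063, -1))), -1)) = Mul(43743, Pow(Add(47545, Mul(540, Rational(-1, 38063))), -1)) = Mul(43743, Pow(Add(47545, Rational(-540, 38063)), -1)) = Mul(43743, Pow(Rational(1809704795, 38063), -1)) = Mul(43743, Rational(38063, 1809704795)) = Rational(1664989809, 1809704795)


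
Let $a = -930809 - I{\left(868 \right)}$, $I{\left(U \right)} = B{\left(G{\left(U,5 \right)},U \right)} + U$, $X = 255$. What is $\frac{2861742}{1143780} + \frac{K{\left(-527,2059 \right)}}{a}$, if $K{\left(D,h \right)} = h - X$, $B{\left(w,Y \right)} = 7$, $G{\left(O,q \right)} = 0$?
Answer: $\frac{2707495787}{1082969030} \approx 2.5001$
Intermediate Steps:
$K{\left(D,h \right)} = -255 + h$ ($K{\left(D,h \right)} = h - 255 = -255 + h$)
$I{\left(U \right)} = 7 + U$
$a = -931684$ ($a = -930809 - \left(7 + 868\right) = -930809 - 875 = -931684$)
$\frac{2861742}{1143780} + \frac{K{\left(-527,2059 \right)}}{a} = \frac{2861742}{1143780} + \frac{-255 + 2059}{-931684} = 2861742 \cdot \frac{1}{1143780} + 1804 \left(- \frac{1}{931684}\right) = \frac{476957}{190630} - \frac{11}{5681} = \frac{2707495787}{1082969030}$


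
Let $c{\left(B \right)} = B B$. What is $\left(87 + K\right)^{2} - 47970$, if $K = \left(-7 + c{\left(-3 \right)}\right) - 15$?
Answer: $-42494$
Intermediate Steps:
$c{\left(B \right)} = B^{2}$
$K = -13$ ($K = \left(-7 + \left(-3\right)^{2}\right) - 15 = \left(-7 + 9\right) - 15 = 2 - 15 = -13$)
$\left(87 + K\right)^{2} - 47970 = \left(87 - 13\right)^{2} - 47970 = 74^{2} - 47970 = 5476 - 47970 = -42494$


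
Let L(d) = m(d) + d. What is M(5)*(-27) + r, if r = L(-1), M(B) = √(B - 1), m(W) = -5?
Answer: -60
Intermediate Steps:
M(B) = √(-1 + B)
L(d) = -5 + d
r = -6 (r = -5 - 1 = -6)
M(5)*(-27) + r = √(-1 + 5)*(-27) - 6 = √4*(-27) - 6 = 2*(-27) - 6 = -54 - 6 = -60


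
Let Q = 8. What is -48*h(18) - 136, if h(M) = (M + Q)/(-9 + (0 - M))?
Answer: -808/9 ≈ -89.778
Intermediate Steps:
h(M) = (8 + M)/(-9 - M) (h(M) = (M + 8)/(-9 + (0 - M)) = (8 + M)/(-9 - M))
-48*h(18) - 136 = -48*(-8 - 1*18)/(9 + 18) - 136 = -48*(-8 - 18)/27 - 136 = -16*(-26)/9 - 136 = -48*(-26/27) - 136 = 416/9 - 136 = -808/9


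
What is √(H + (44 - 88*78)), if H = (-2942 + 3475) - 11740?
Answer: 3*I*√2003 ≈ 134.26*I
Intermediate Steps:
H = -11207 (H = 533 - 11740 = -11207)
√(H + (44 - 88*78)) = √(-11207 + (44 - 88*78)) = √(-11207 + (44 - 6864)) = √(-11207 - 6820) = √(-18027) = 3*I*√2003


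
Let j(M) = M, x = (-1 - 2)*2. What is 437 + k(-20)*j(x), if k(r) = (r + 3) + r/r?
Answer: 533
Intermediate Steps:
x = -6 (x = -3*2 = -6)
k(r) = 4 + r (k(r) = (3 + r) + 1 = 4 + r)
437 + k(-20)*j(x) = 437 + (4 - 20)*(-6) = 437 - 16*(-6) = 437 + 96 = 533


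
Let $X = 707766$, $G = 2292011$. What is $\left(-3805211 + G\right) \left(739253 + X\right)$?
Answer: $-2189629150800$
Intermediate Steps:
$\left(-3805211 + G\right) \left(739253 + X\right) = \left(-3805211 + 2292011\right) \left(739253 + 707766\right) = \left(-1513200\right) 1447019 = -2189629150800$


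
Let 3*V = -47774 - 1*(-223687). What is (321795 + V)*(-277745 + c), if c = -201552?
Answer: -547020707506/3 ≈ -1.8234e+11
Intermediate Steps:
V = 175913/3 (V = (-47774 - 1*(-223687))/3 = (-47774 + 223687)/3 = (⅓)*175913 = 175913/3 ≈ 58638.)
(321795 + V)*(-277745 + c) = (321795 + 175913/3)*(-277745 - 201552) = (1141298/3)*(-479297) = -547020707506/3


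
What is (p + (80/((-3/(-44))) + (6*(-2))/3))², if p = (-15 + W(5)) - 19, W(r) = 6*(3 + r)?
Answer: 12602500/9 ≈ 1.4003e+6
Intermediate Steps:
W(r) = 18 + 6*r
p = 14 (p = (-15 + (18 + 6*5)) - 19 = (-15 + (18 + 30)) - 19 = (-15 + 48) - 19 = 33 - 19 = 14)
(p + (80/((-3/(-44))) + (6*(-2))/3))² = (14 + (80/((-3/(-44))) + (6*(-2))/3))² = (14 + (80/((-3*(-1/44))) - 12*⅓))² = (14 + (80/(3/44) - 4))² = (14 + (80*(44/3) - 4))² = (14 + (3520/3 - 4))² = (14 + 3508/3)² = (3550/3)² = 12602500/9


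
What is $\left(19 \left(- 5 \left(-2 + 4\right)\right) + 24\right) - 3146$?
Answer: $-3312$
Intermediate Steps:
$\left(19 \left(- 5 \left(-2 + 4\right)\right) + 24\right) - 3146 = \left(19 \left(\left(-5\right) 2\right) + 24\right) - 3146 = \left(19 \left(-10\right) + 24\right) - 3146 = \left(-190 + 24\right) - 3146 = -166 - 3146 = -3312$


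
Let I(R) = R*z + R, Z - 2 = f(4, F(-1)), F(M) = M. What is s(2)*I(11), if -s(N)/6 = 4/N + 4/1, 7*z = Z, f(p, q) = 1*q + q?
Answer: -396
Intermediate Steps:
f(p, q) = 2*q (f(p, q) = q + q = 2*q)
Z = 0 (Z = 2 + 2*(-1) = 2 - 2 = 0)
z = 0 (z = (⅐)*0 = 0)
s(N) = -24 - 24/N (s(N) = -6*(4/N + 4/1) = -6*(4/N + 4*1) = -6*(4/N + 4) = -6*(4 + 4/N) = -24 - 24/N)
I(R) = R (I(R) = R*0 + R = 0 + R = R)
s(2)*I(11) = (-24 - 24/2)*11 = (-24 - 24*½)*11 = (-24 - 12)*11 = -36*11 = -396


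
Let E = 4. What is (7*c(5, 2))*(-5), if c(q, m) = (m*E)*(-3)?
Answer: 840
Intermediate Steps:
c(q, m) = -12*m (c(q, m) = (m*4)*(-3) = (4*m)*(-3) = -12*m)
(7*c(5, 2))*(-5) = (7*(-12*2))*(-5) = (7*(-24))*(-5) = -168*(-5) = 840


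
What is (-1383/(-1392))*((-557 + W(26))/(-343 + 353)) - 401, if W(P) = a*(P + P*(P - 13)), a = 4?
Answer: -49869/160 ≈ -311.68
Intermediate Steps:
W(P) = 4*P + 4*P*(-13 + P) (W(P) = 4*(P + P*(P - 13)) = 4*(P + P*(-13 + P)) = 4*P + 4*P*(-13 + P))
(-1383/(-1392))*((-557 + W(26))/(-343 + 353)) - 401 = (-1383/(-1392))*((-557 + 4*26*(-12 + 26))/(-343 + 353)) - 401 = (-1383*(-1/1392))*((-557 + 4*26*14)/10) - 401 = 461*((-557 + 1456)*(⅒))/464 - 401 = 461*(899*(⅒))/464 - 401 = (461/464)*(899/10) - 401 = 14291/160 - 401 = -49869/160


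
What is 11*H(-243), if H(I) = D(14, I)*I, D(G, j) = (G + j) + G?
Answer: 574695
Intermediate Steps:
D(G, j) = j + 2*G
H(I) = I*(28 + I) (H(I) = (I + 2*14)*I = (I + 28)*I = (28 + I)*I = I*(28 + I))
11*H(-243) = 11*(-243*(28 - 243)) = 11*(-243*(-215)) = 11*52245 = 574695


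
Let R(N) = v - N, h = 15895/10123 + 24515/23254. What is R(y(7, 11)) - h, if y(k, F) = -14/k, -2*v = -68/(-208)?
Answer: -9644235989/12240812584 ≈ -0.78788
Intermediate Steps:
v = -17/104 (v = -(-34)/(-208) = -(-34)*(-1)/208 = -½*17/52 = -17/104 ≈ -0.16346)
h = 617787675/235400242 (h = 15895*(1/10123) + 24515*(1/23254) = 15895/10123 + 24515/23254 = 617787675/235400242 ≈ 2.6244)
R(N) = -17/104 - N
R(y(7, 11)) - h = (-17/104 - (-14)/7) - 1*617787675/235400242 = (-17/104 - (-14)/7) - 617787675/235400242 = (-17/104 - 1*(-2)) - 617787675/235400242 = (-17/104 + 2) - 617787675/235400242 = 191/104 - 617787675/235400242 = -9644235989/12240812584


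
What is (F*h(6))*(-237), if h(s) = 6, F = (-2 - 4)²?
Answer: -51192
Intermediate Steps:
F = 36 (F = (-6)² = 36)
(F*h(6))*(-237) = (36*6)*(-237) = 216*(-237) = -51192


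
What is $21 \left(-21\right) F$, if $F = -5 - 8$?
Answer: $5733$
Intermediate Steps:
$F = -13$ ($F = -5 - 8 = -13$)
$21 \left(-21\right) F = 21 \left(-21\right) \left(-13\right) = \left(-441\right) \left(-13\right) = 5733$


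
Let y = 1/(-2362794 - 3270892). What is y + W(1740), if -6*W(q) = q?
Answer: -1633768941/5633686 ≈ -290.00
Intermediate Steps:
y = -1/5633686 (y = 1/(-5633686) = -1/5633686 ≈ -1.7750e-7)
W(q) = -q/6
y + W(1740) = -1/5633686 - ⅙*1740 = -1/5633686 - 290 = -1633768941/5633686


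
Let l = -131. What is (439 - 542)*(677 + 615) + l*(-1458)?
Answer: 57922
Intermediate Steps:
(439 - 542)*(677 + 615) + l*(-1458) = (439 - 542)*(677 + 615) - 131*(-1458) = -103*1292 + 190998 = -133076 + 190998 = 57922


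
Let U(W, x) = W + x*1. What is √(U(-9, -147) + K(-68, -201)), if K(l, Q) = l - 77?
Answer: I*√301 ≈ 17.349*I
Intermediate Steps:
K(l, Q) = -77 + l
U(W, x) = W + x
√(U(-9, -147) + K(-68, -201)) = √((-9 - 147) + (-77 - 68)) = √(-156 - 145) = √(-301) = I*√301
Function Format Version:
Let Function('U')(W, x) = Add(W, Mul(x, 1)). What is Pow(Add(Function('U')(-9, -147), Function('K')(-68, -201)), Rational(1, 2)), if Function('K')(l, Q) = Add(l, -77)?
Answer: Mul(I, Pow(301, Rational(1, 2))) ≈ Mul(17.349, I)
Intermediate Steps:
Function('K')(l, Q) = Add(-77, l)
Function('U')(W, x) = Add(W, x)
Pow(Add(Function('U')(-9, -147), Function('K')(-68, -201)), Rational(1, 2)) = Pow(Add(Add(-9, -147), Add(-77, -68)), Rational(1, 2)) = Pow(Add(-156, -145), Rational(1, 2)) = Pow(-301, Rational(1, 2)) = Mul(I, Pow(301, Rational(1, 2)))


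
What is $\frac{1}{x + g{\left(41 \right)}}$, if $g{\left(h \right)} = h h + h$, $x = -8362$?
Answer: $- \frac{1}{6640} \approx -0.0001506$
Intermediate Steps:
$g{\left(h \right)} = h + h^{2}$ ($g{\left(h \right)} = h^{2} + h = h + h^{2}$)
$\frac{1}{x + g{\left(41 \right)}} = \frac{1}{-8362 + 41 \left(1 + 41\right)} = \frac{1}{-8362 + 41 \cdot 42} = \frac{1}{-8362 + 1722} = \frac{1}{-6640} = - \frac{1}{6640}$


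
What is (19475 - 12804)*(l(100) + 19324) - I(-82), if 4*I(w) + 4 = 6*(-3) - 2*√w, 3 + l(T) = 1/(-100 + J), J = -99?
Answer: 51298364465/398 + I*√82/2 ≈ 1.2889e+8 + 4.5277*I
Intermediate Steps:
l(T) = -598/199 (l(T) = -3 + 1/(-100 - 99) = -3 + 1/(-199) = -3 - 1/199 = -598/199)
I(w) = -11/2 - √w/2 (I(w) = -1 + (6*(-3) - 2*√w)/4 = -1 + (-18 - 2*√w)/4 = -1 + (-9/2 - √w/2) = -11/2 - √w/2)
(19475 - 12804)*(l(100) + 19324) - I(-82) = (19475 - 12804)*(-598/199 + 19324) - (-11/2 - I*√82/2) = 6671*(3844878/199) - (-11/2 - I*√82/2) = 25649181138/199 - (-11/2 - I*√82/2) = 25649181138/199 + (11/2 + I*√82/2) = 51298364465/398 + I*√82/2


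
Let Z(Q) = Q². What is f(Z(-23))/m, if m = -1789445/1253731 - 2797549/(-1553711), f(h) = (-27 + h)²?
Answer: 122721893617328741/181773381231 ≈ 6.7514e+5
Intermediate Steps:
m = 727093524924/1947935645741 (m = -1789445*1/1253731 - 2797549*(-1/1553711) = -1789445/1253731 + 2797549/1553711 = 727093524924/1947935645741 ≈ 0.37326)
f(Z(-23))/m = (-27 + (-23)²)²/(727093524924/1947935645741) = (-27 + 529)²*(1947935645741/727093524924) = 502²*(1947935645741/727093524924) = 252004*(1947935645741/727093524924) = 122721893617328741/181773381231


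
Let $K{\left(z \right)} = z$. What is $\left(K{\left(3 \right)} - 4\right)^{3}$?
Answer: $-1$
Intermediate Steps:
$\left(K{\left(3 \right)} - 4\right)^{3} = \left(3 - 4\right)^{3} = \left(-1\right)^{3} = -1$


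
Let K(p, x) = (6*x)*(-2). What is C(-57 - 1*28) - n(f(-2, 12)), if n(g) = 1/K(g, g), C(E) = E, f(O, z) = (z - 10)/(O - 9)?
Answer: -2051/24 ≈ -85.458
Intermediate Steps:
K(p, x) = -12*x
f(O, z) = (-10 + z)/(-9 + O)
n(g) = -1/(12*g) (n(g) = 1/(-12*g) = -1/(12*g))
C(-57 - 1*28) - n(f(-2, 12)) = (-57 - 1*28) - (-1)/(12*((-10 + 12)/(-9 - 2))) = (-57 - 28) - (-1)/(12*(2/(-11))) = -85 - (-1)/(12*((-1/11*2))) = -85 - (-1)/(12*(-2/11)) = -85 - (-1)*(-11)/(12*2) = -85 - 1*11/24 = -85 - 11/24 = -2051/24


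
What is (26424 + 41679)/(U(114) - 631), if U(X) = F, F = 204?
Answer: -9729/61 ≈ -159.49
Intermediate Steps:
U(X) = 204
(26424 + 41679)/(U(114) - 631) = (26424 + 41679)/(204 - 631) = 68103/(-427) = 68103*(-1/427) = -9729/61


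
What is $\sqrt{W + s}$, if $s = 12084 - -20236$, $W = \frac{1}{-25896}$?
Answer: $\frac{\sqrt{5418470746806}}{12948} \approx 179.78$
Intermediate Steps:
$W = - \frac{1}{25896} \approx -3.8616 \cdot 10^{-5}$
$s = 32320$ ($s = 12084 + 20236 = 32320$)
$\sqrt{W + s} = \sqrt{- \frac{1}{25896} + 32320} = \sqrt{\frac{836958719}{25896}} = \frac{\sqrt{5418470746806}}{12948}$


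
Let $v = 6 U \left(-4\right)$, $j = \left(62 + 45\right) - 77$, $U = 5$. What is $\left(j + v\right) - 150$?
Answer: $-240$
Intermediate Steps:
$j = 30$ ($j = 107 - 77 = 30$)
$v = -120$ ($v = 6 \cdot 5 \left(-4\right) = 30 \left(-4\right) = -120$)
$\left(j + v\right) - 150 = \left(30 - 120\right) - 150 = -90 - 150 = -240$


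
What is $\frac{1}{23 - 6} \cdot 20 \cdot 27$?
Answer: $\frac{540}{17} \approx 31.765$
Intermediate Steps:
$\frac{1}{23 - 6} \cdot 20 \cdot 27 = \frac{1}{17} \cdot 20 \cdot 27 = \frac{20}{17} \cdot 27 = \frac{540}{17}$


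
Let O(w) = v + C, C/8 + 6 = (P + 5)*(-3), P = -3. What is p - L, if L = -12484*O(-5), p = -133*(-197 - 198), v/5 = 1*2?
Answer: -1021089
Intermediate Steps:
v = 10 (v = 5*(1*2) = 5*2 = 10)
C = -96 (C = -48 + 8*((-3 + 5)*(-3)) = -48 + 8*(2*(-3)) = -48 + 8*(-6) = -48 - 48 = -96)
O(w) = -86 (O(w) = 10 - 96 = -86)
p = 52535 (p = -133*(-395) = 52535)
L = 1073624 (L = -12484*(-86) = 1073624)
p - L = 52535 - 1*1073624 = 52535 - 1073624 = -1021089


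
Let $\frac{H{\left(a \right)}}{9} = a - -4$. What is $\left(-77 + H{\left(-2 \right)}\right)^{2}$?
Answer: $3481$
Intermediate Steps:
$H{\left(a \right)} = 36 + 9 a$ ($H{\left(a \right)} = 9 \left(a - -4\right) = 9 \left(a + 4\right) = 9 \left(4 + a\right) = 36 + 9 a$)
$\left(-77 + H{\left(-2 \right)}\right)^{2} = \left(-77 + \left(36 + 9 \left(-2\right)\right)\right)^{2} = \left(-77 + \left(36 - 18\right)\right)^{2} = \left(-77 + 18\right)^{2} = \left(-59\right)^{2} = 3481$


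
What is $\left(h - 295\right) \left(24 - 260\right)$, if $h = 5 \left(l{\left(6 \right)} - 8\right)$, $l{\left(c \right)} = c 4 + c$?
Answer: $43660$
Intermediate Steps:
$l{\left(c \right)} = 5 c$ ($l{\left(c \right)} = 4 c + c = 5 c$)
$h = 110$ ($h = 5 \left(5 \cdot 6 - 8\right) = 5 \left(30 - 8\right) = 5 \cdot 22 = 110$)
$\left(h - 295\right) \left(24 - 260\right) = \left(110 - 295\right) \left(24 - 260\right) = \left(-185\right) \left(-236\right) = 43660$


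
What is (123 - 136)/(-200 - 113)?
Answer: 13/313 ≈ 0.041534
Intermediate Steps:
(123 - 136)/(-200 - 113) = -13/(-313) = -13*(-1/313) = 13/313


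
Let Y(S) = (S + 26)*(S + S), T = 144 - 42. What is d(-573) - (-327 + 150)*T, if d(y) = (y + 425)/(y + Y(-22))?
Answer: 13522594/749 ≈ 18054.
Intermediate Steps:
T = 102
Y(S) = 2*S*(26 + S) (Y(S) = (26 + S)*(2*S) = 2*S*(26 + S))
d(y) = (425 + y)/(-176 + y) (d(y) = (y + 425)/(y + 2*(-22)*(26 - 22)) = (425 + y)/(y + 2*(-22)*4) = (425 + y)/(y - 176) = (425 + y)/(-176 + y))
d(-573) - (-327 + 150)*T = (425 - 573)/(-176 - 573) - (-327 + 150)*102 = -148/(-749) - (-177)*102 = -1/749*(-148) - 1*(-18054) = 148/749 + 18054 = 13522594/749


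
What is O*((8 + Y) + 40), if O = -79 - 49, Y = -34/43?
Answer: -259840/43 ≈ -6042.8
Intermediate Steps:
Y = -34/43 (Y = -34*1/43 = -34/43 ≈ -0.79070)
O = -128
O*((8 + Y) + 40) = -128*((8 - 34/43) + 40) = -128*(310/43 + 40) = -128*2030/43 = -259840/43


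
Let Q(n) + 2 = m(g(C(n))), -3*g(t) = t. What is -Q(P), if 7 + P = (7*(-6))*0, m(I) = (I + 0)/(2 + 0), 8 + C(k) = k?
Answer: -½ ≈ -0.50000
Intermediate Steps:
C(k) = -8 + k
g(t) = -t/3
m(I) = I/2
P = -7 (P = -7 + (7*(-6))*0 = -7 - 42*0 = -7 + 0 = -7)
Q(n) = -⅔ - n/6 (Q(n) = -2 + (-(-8 + n)/3)/2 = -2 + (8/3 - n/3)/2 = -2 + (4/3 - n/6) = -⅔ - n/6)
-Q(P) = -(-⅔ - ⅙*(-7)) = -(-⅔ + 7/6) = -1*½ = -½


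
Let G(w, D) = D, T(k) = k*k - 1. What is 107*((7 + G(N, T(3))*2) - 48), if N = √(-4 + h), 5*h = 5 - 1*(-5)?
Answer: -2675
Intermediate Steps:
h = 2 (h = (5 - 1*(-5))/5 = (5 + 5)/5 = (⅕)*10 = 2)
T(k) = -1 + k² (T(k) = k² - 1 = -1 + k²)
N = I*√2 (N = √(-4 + 2) = √(-2) = I*√2 ≈ 1.4142*I)
107*((7 + G(N, T(3))*2) - 48) = 107*((7 + (-1 + 3²)*2) - 48) = 107*((7 + (-1 + 9)*2) - 48) = 107*((7 + 8*2) - 48) = 107*((7 + 16) - 48) = 107*(23 - 48) = 107*(-25) = -2675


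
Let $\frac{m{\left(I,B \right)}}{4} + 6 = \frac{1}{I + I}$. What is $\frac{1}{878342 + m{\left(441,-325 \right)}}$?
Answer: $\frac{441}{387338240} \approx 1.1385 \cdot 10^{-6}$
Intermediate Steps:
$m{\left(I,B \right)} = -24 + \frac{2}{I}$ ($m{\left(I,B \right)} = -24 + \frac{4}{I + I} = -24 + \frac{4}{2 I} = -24 + 4 \frac{1}{2 I} = -24 + \frac{2}{I}$)
$\frac{1}{878342 + m{\left(441,-325 \right)}} = \frac{1}{878342 - \left(24 - \frac{2}{441}\right)} = \frac{1}{878342 + \left(-24 + 2 \cdot \frac{1}{441}\right)} = \frac{1}{878342 + \left(-24 + \frac{2}{441}\right)} = \frac{1}{878342 - \frac{10582}{441}} = \frac{1}{\frac{387338240}{441}} = \frac{441}{387338240}$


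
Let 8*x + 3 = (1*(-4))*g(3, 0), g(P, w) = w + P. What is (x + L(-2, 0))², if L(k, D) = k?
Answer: 961/64 ≈ 15.016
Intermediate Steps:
g(P, w) = P + w
x = -15/8 (x = -3/8 + ((1*(-4))*(3 + 0))/8 = -3/8 + (-4*3)/8 = -3/8 + (⅛)*(-12) = -3/8 - 3/2 = -15/8 ≈ -1.8750)
(x + L(-2, 0))² = (-15/8 - 2)² = (-31/8)² = 961/64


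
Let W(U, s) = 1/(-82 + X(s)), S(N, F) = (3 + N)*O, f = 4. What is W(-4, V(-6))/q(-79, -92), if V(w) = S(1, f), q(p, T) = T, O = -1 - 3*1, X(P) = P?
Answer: 1/9016 ≈ 0.00011091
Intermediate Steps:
O = -4 (O = -1 - 3 = -4)
S(N, F) = -12 - 4*N (S(N, F) = (3 + N)*(-4) = -12 - 4*N)
V(w) = -16 (V(w) = -12 - 4*1 = -12 - 4 = -16)
W(U, s) = 1/(-82 + s)
W(-4, V(-6))/q(-79, -92) = 1/(-82 - 16*(-92)) = -1/92/(-98) = -1/98*(-1/92) = 1/9016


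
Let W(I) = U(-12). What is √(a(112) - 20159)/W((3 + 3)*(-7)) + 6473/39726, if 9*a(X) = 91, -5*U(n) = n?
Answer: 6473/39726 + 5*I*√45335/18 ≈ 0.16294 + 59.144*I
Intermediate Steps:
U(n) = -n/5
W(I) = 12/5 (W(I) = -⅕*(-12) = 12/5)
a(X) = 91/9 (a(X) = (⅑)*91 = 91/9)
√(a(112) - 20159)/W((3 + 3)*(-7)) + 6473/39726 = √(91/9 - 20159)/(12/5) + 6473/39726 = √(-181340/9)*(5/12) + 6473*(1/39726) = (2*I*√45335/3)*(5/12) + 6473/39726 = 5*I*√45335/18 + 6473/39726 = 6473/39726 + 5*I*√45335/18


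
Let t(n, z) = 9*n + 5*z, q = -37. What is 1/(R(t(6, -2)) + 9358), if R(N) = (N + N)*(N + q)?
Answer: 1/9974 ≈ 0.00010026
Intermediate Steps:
t(n, z) = 5*z + 9*n
R(N) = 2*N*(-37 + N) (R(N) = (N + N)*(N - 37) = (2*N)*(-37 + N) = 2*N*(-37 + N))
1/(R(t(6, -2)) + 9358) = 1/(2*(5*(-2) + 9*6)*(-37 + (5*(-2) + 9*6)) + 9358) = 1/(2*(-10 + 54)*(-37 + (-10 + 54)) + 9358) = 1/(2*44*(-37 + 44) + 9358) = 1/(2*44*7 + 9358) = 1/(616 + 9358) = 1/9974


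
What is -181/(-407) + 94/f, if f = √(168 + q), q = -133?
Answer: 181/407 + 94*√35/35 ≈ 16.334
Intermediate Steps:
f = √35 (f = √(168 - 133) = √35 ≈ 5.9161)
-181/(-407) + 94/f = -181/(-407) + 94/(√35) = -181*(-1/407) + 94*(√35/35) = 181/407 + 94*√35/35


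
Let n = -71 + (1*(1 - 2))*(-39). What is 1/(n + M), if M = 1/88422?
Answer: -88422/2829503 ≈ -0.031250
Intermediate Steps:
M = 1/88422 ≈ 1.1309e-5
n = -32 (n = -71 + (1*(-1))*(-39) = -71 - 1*(-39) = -71 + 39 = -32)
1/(n + M) = 1/(-32 + 1/88422) = 1/(-2829503/88422) = -88422/2829503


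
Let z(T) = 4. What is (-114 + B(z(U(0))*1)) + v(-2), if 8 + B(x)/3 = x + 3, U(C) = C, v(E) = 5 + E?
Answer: -114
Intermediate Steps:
B(x) = -15 + 3*x (B(x) = -24 + 3*(x + 3) = -24 + 3*(3 + x) = -24 + (9 + 3*x) = -15 + 3*x)
(-114 + B(z(U(0))*1)) + v(-2) = (-114 + (-15 + 3*(4*1))) + (5 - 2) = (-114 + (-15 + 3*4)) + 3 = (-114 + (-15 + 12)) + 3 = (-114 - 3) + 3 = -117 + 3 = -114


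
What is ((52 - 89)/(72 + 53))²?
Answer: 1369/15625 ≈ 0.087616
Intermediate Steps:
((52 - 89)/(72 + 53))² = (-37/125)² = 1369/15625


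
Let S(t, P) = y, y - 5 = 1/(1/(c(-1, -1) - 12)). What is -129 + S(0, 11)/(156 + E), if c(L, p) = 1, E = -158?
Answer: -126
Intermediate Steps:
y = -6 (y = 5 + 1/(1/(1 - 12)) = 5 + 1/(1/(-11)) = 5 + 1/(-1/11) = 5 - 11 = -6)
S(t, P) = -6
-129 + S(0, 11)/(156 + E) = -129 - 6/(156 - 158) = -129 - 6/(-2) = -129 - 1/2*(-6) = -129 + 3 = -126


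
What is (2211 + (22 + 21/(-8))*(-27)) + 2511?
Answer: 33591/8 ≈ 4198.9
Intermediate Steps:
(2211 + (22 + 21/(-8))*(-27)) + 2511 = (2211 + (22 + 21*(-1/8))*(-27)) + 2511 = (2211 + (22 - 21/8)*(-27)) + 2511 = (2211 + (155/8)*(-27)) + 2511 = (2211 - 4185/8) + 2511 = 13503/8 + 2511 = 33591/8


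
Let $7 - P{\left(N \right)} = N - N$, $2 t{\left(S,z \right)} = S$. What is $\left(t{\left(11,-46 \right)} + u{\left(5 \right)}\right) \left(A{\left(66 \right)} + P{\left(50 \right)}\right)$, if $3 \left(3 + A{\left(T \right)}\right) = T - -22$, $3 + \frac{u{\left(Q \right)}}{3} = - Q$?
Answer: $- \frac{1850}{3} \approx -616.67$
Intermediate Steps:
$u{\left(Q \right)} = -9 - 3 Q$ ($u{\left(Q \right)} = -9 + 3 \left(- Q\right) = -9 - 3 Q$)
$t{\left(S,z \right)} = \frac{S}{2}$
$A{\left(T \right)} = \frac{13}{3} + \frac{T}{3}$ ($A{\left(T \right)} = -3 + \frac{T - -22}{3} = -3 + \frac{T + 22}{3} = -3 + \frac{22 + T}{3} = -3 + \left(\frac{22}{3} + \frac{T}{3}\right) = \frac{13}{3} + \frac{T}{3}$)
$P{\left(N \right)} = 7$ ($P{\left(N \right)} = 7 - \left(N - N\right) = 7 - 0 = 7 + 0 = 7$)
$\left(t{\left(11,-46 \right)} + u{\left(5 \right)}\right) \left(A{\left(66 \right)} + P{\left(50 \right)}\right) = \left(\frac{1}{2} \cdot 11 - 24\right) \left(\left(\frac{13}{3} + \frac{1}{3} \cdot 66\right) + 7\right) = \left(\frac{11}{2} - 24\right) \left(\left(\frac{13}{3} + 22\right) + 7\right) = \left(\frac{11}{2} - 24\right) \left(\frac{79}{3} + 7\right) = \left(- \frac{37}{2}\right) \frac{100}{3} = - \frac{1850}{3}$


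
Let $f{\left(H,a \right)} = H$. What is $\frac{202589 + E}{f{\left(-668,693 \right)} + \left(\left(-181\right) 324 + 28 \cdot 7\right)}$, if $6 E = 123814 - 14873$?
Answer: $- \frac{1324475}{354696} \approx -3.7341$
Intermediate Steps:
$E = \frac{108941}{6}$ ($E = \frac{123814 - 14873}{6} = \frac{1}{6} \cdot 108941 = \frac{108941}{6} \approx 18157.0$)
$\frac{202589 + E}{f{\left(-668,693 \right)} + \left(\left(-181\right) 324 + 28 \cdot 7\right)} = \frac{202589 + \frac{108941}{6}}{-668 + \left(\left(-181\right) 324 + 28 \cdot 7\right)} = \frac{1324475}{6 \left(-668 + \left(-58644 + 196\right)\right)} = \frac{1324475}{6 \left(-668 - 58448\right)} = \frac{1324475}{6 \left(-59116\right)} = \frac{1324475}{6} \left(- \frac{1}{59116}\right) = - \frac{1324475}{354696}$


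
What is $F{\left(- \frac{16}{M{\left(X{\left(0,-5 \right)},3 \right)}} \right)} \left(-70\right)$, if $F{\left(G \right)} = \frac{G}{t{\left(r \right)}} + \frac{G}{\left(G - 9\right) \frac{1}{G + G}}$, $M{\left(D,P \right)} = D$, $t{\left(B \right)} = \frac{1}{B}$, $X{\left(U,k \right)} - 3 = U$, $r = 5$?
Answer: $\frac{276640}{129} \approx 2144.5$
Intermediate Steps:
$X{\left(U,k \right)} = 3 + U$
$F{\left(G \right)} = 5 G + \frac{2 G^{2}}{-9 + G}$ ($F{\left(G \right)} = \frac{G}{\frac{1}{5}} + \frac{G}{\left(G - 9\right) \frac{1}{G + G}} = G \frac{1}{\frac{1}{5}} + \frac{G}{\left(-9 + G\right) \frac{1}{2 G}} = G 5 + \frac{G}{\left(-9 + G\right) \frac{1}{2 G}} = 5 G + \frac{G}{\frac{1}{2} \frac{1}{G} \left(-9 + G\right)} = 5 G + G \frac{2 G}{-9 + G} = 5 G + \frac{2 G^{2}}{-9 + G}$)
$F{\left(- \frac{16}{M{\left(X{\left(0,-5 \right)},3 \right)}} \right)} \left(-70\right) = \frac{- \frac{16}{3 + 0} \left(-45 + 7 \left(- \frac{16}{3 + 0}\right)\right)}{-9 - \frac{16}{3 + 0}} \left(-70\right) = \frac{- \frac{16}{3} \left(-45 + 7 \left(- \frac{16}{3}\right)\right)}{-9 - \frac{16}{3}} \left(-70\right) = \frac{\left(-16\right) \frac{1}{3} \left(-45 + 7 \left(\left(-16\right) \frac{1}{3}\right)\right)}{-9 - \frac{16}{3}} \left(-70\right) = - \frac{16 \left(-45 + 7 \left(- \frac{16}{3}\right)\right)}{3 \left(-9 - \frac{16}{3}\right)} \left(-70\right) = - \frac{16 \left(-45 - \frac{112}{3}\right)}{3 \left(- \frac{43}{3}\right)} \left(-70\right) = \left(- \frac{16}{3}\right) \left(- \frac{3}{43}\right) \left(- \frac{247}{3}\right) \left(-70\right) = \left(- \frac{3952}{129}\right) \left(-70\right) = \frac{276640}{129}$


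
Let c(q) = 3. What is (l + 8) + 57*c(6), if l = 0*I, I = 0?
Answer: 179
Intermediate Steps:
l = 0 (l = 0*0 = 0)
(l + 8) + 57*c(6) = (0 + 8) + 57*3 = 8 + 171 = 179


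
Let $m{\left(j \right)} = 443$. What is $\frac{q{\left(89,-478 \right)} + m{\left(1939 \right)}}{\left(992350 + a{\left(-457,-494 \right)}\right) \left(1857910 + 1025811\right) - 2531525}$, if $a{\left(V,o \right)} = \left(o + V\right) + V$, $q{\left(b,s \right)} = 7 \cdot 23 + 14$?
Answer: $\frac{618}{2857597723657} \approx 2.1627 \cdot 10^{-10}$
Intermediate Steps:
$q{\left(b,s \right)} = 175$ ($q{\left(b,s \right)} = 161 + 14 = 175$)
$a{\left(V,o \right)} = o + 2 V$ ($a{\left(V,o \right)} = \left(V + o\right) + V = o + 2 V$)
$\frac{q{\left(89,-478 \right)} + m{\left(1939 \right)}}{\left(992350 + a{\left(-457,-494 \right)}\right) \left(1857910 + 1025811\right) - 2531525} = \frac{175 + 443}{\left(992350 + \left(-494 + 2 \left(-457\right)\right)\right) \left(1857910 + 1025811\right) - 2531525} = \frac{618}{\left(992350 - 1408\right) 2883721 - 2531525} = \frac{618}{990942 \cdot 2883721 - 2531525} = \frac{618}{2857600255182 - 2531525} = \frac{618}{2857597723657}$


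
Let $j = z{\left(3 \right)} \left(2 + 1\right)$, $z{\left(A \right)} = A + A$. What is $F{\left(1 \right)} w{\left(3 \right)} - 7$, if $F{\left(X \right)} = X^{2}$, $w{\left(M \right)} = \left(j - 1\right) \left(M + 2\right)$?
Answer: $78$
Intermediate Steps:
$z{\left(A \right)} = 2 A$
$j = 18$ ($j = 2 \cdot 3 \left(2 + 1\right) = 6 \cdot 3 = 18$)
$w{\left(M \right)} = 34 + 17 M$ ($w{\left(M \right)} = \left(18 - 1\right) \left(M + 2\right) = 17 \left(2 + M\right) = 34 + 17 M$)
$F{\left(1 \right)} w{\left(3 \right)} - 7 = 1^{2} \left(34 + 17 \cdot 3\right) - 7 = 1 \left(34 + 51\right) - 7 = 1 \cdot 85 - 7 = 85 - 7 = 78$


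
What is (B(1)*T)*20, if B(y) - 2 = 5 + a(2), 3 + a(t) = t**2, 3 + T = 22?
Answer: 3040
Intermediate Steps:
T = 19 (T = -3 + 22 = 19)
a(t) = -3 + t**2
B(y) = 8 (B(y) = 2 + (5 + (-3 + 2**2)) = 2 + (5 + (-3 + 4)) = 2 + (5 + 1) = 2 + 6 = 8)
(B(1)*T)*20 = (8*19)*20 = 152*20 = 3040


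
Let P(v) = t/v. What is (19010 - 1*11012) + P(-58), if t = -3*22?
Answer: 231975/29 ≈ 7999.1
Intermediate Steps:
t = -66
P(v) = -66/v
(19010 - 1*11012) + P(-58) = (19010 - 1*11012) - 66/(-58) = (19010 - 11012) - 66*(-1/58) = 7998 + 33/29 = 231975/29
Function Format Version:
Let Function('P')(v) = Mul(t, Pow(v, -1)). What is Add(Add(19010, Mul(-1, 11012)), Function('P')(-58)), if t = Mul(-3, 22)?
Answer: Rational(231975, 29) ≈ 7999.1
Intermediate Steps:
t = -66
Function('P')(v) = Mul(-66, Pow(v, -1))
Add(Add(19010, Mul(-1, 11012)), Function('P')(-58)) = Add(Add(19010, Mul(-1, 11012)), Mul(-66, Pow(-58, -1))) = Add(Add(19010, -11012), Mul(-66, Rational(-1, 58))) = Add(7998, Rational(33, 29)) = Rational(231975, 29)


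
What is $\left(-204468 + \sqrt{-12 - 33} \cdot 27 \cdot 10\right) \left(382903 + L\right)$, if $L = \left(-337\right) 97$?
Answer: $-71607556152 + 283673340 i \sqrt{5} \approx -7.1608 \cdot 10^{10} + 6.3431 \cdot 10^{8} i$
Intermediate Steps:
$L = -32689$
$\left(-204468 + \sqrt{-12 - 33} \cdot 27 \cdot 10\right) \left(382903 + L\right) = \left(-204468 + \sqrt{-12 - 33} \cdot 27 \cdot 10\right) \left(382903 - 32689\right) = \left(-204468 + \sqrt{-45} \cdot 27 \cdot 10\right) 350214 = \left(-204468 + 3 i \sqrt{5} \cdot 27 \cdot 10\right) 350214 = \left(-204468 + 81 i \sqrt{5} \cdot 10\right) 350214 = \left(-204468 + 810 i \sqrt{5}\right) 350214 = -71607556152 + 283673340 i \sqrt{5}$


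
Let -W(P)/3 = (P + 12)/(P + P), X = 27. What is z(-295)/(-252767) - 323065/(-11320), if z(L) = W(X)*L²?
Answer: 50276762413/1716793464 ≈ 29.285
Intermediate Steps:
W(P) = -3*(12 + P)/(2*P) (W(P) = -3*(P + 12)/(P + P) = -3*(12 + P)/(2*P))
z(L) = -13*L²/6 (z(L) = (-3/2 - 18/27)*L² = (-3/2 - 18*1/27)*L² = (-3/2 - ⅔)*L² = -13*L²/6)
z(-295)/(-252767) - 323065/(-11320) = -13/6*(-295)²/(-252767) - 323065/(-11320) = -13/6*87025*(-1/252767) - 323065*(-1/11320) = -1131325/6*(-1/252767) + 64613/2264 = 1131325/1516602 + 64613/2264 = 50276762413/1716793464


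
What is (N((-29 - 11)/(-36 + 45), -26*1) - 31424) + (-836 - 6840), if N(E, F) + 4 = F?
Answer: -39130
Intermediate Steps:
N(E, F) = -4 + F
(N((-29 - 11)/(-36 + 45), -26*1) - 31424) + (-836 - 6840) = ((-4 - 26*1) - 31424) + (-836 - 6840) = ((-4 - 26) - 31424) - 7676 = (-30 - 31424) - 7676 = -31454 - 7676 = -39130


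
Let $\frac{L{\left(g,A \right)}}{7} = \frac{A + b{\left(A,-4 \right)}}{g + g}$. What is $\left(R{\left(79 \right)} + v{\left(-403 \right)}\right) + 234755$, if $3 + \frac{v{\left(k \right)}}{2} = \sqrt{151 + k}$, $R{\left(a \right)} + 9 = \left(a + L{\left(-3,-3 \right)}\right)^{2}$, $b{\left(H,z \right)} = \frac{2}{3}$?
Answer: $\frac{78219601}{324} + 12 i \sqrt{7} \approx 2.4142 \cdot 10^{5} + 31.749 i$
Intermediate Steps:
$b{\left(H,z \right)} = \frac{2}{3}$ ($b{\left(H,z \right)} = 2 \cdot \frac{1}{3} = \frac{2}{3}$)
$L{\left(g,A \right)} = \frac{7 \left(\frac{2}{3} + A\right)}{2 g}$ ($L{\left(g,A \right)} = 7 \frac{A + \frac{2}{3}}{g + g} = 7 \frac{\frac{2}{3} + A}{2 g} = \frac{7 \left(\frac{2}{3} + A\right)}{2 g}$)
$R{\left(a \right)} = -9 + \left(\frac{49}{18} + a\right)^{2}$ ($R{\left(a \right)} = -9 + \left(a + \frac{7 \left(2 + 3 \left(-3\right)\right)}{6 \left(-3\right)}\right)^{2} = -9 + \left(a + \frac{7}{6} \left(- \frac{1}{3}\right) \left(2 - 9\right)\right)^{2} = -9 + \left(a + \frac{7}{6} \left(- \frac{1}{3}\right) \left(-7\right)\right)^{2} = -9 + \left(a + \frac{49}{18}\right)^{2} = -9 + \left(\frac{49}{18} + a\right)^{2}$)
$v{\left(k \right)} = -6 + 2 \sqrt{151 + k}$
$\left(R{\left(79 \right)} + v{\left(-403 \right)}\right) + 234755 = \left(\left(-9 + \frac{\left(49 + 18 \cdot 79\right)^{2}}{324}\right) - \left(6 - 2 \sqrt{151 - 403}\right)\right) + 234755 = \left(\left(-9 + \frac{\left(49 + 1422\right)^{2}}{324}\right) - \left(6 - 2 \sqrt{-252}\right)\right) + 234755 = \left(\left(-9 + \frac{1471^{2}}{324}\right) - \left(6 - 2 \cdot 6 i \sqrt{7}\right)\right) + 234755 = \left(\left(-9 + \frac{1}{324} \cdot 2163841\right) - \left(6 - 12 i \sqrt{7}\right)\right) + 234755 = \left(\left(-9 + \frac{2163841}{324}\right) - \left(6 - 12 i \sqrt{7}\right)\right) + 234755 = \left(\frac{2160925}{324} - \left(6 - 12 i \sqrt{7}\right)\right) + 234755 = \left(\frac{2158981}{324} + 12 i \sqrt{7}\right) + 234755 = \frac{78219601}{324} + 12 i \sqrt{7}$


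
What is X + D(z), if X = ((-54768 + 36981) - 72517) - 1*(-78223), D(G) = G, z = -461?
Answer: -12542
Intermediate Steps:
X = -12081 (X = (-17787 - 72517) + 78223 = -90304 + 78223 = -12081)
X + D(z) = -12081 - 461 = -12542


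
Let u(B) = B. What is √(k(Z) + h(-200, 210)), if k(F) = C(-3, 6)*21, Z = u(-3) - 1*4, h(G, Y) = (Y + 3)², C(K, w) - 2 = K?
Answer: 2*√11337 ≈ 212.95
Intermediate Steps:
C(K, w) = 2 + K
h(G, Y) = (3 + Y)²
Z = -7 (Z = -3 - 1*4 = -3 - 4 = -7)
k(F) = -21 (k(F) = (2 - 3)*21 = -1*21 = -21)
√(k(Z) + h(-200, 210)) = √(-21 + (3 + 210)²) = √(-21 + 213²) = √(-21 + 45369) = √45348 = 2*√11337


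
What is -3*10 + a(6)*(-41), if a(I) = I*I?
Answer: -1506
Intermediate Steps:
a(I) = I**2
-3*10 + a(6)*(-41) = -3*10 + 6**2*(-41) = -30 + 36*(-41) = -30 - 1476 = -1506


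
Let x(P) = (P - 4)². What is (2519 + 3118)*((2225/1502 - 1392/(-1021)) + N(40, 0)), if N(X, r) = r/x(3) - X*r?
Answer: 24591463233/1533542 ≈ 16036.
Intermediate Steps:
x(P) = (-4 + P)²
N(X, r) = r - X*r (N(X, r) = r/((-4 + 3)²) - X*r = r/((-1)²) - X*r = r/1 - X*r = r*1 - X*r = r - X*r)
(2519 + 3118)*((2225/1502 - 1392/(-1021)) + N(40, 0)) = (2519 + 3118)*((2225/1502 - 1392/(-1021)) + 0*(1 - 1*40)) = 5637*((2225*(1/1502) - 1392*(-1/1021)) + 0*(1 - 40)) = 5637*((2225/1502 + 1392/1021) + 0*(-39)) = 5637*(4362509/1533542 + 0) = 5637*(4362509/1533542) = 24591463233/1533542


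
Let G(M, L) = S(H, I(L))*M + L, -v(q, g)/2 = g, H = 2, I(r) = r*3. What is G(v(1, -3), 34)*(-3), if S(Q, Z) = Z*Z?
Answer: -187374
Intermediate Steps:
I(r) = 3*r
S(Q, Z) = Z²
v(q, g) = -2*g
G(M, L) = L + 9*M*L² (G(M, L) = (3*L)²*M + L = (9*L²)*M + L = 9*M*L² + L = L + 9*M*L²)
G(v(1, -3), 34)*(-3) = (34*(1 + 9*34*(-2*(-3))))*(-3) = (34*(1 + 9*34*6))*(-3) = (34*(1 + 1836))*(-3) = (34*1837)*(-3) = 62458*(-3) = -187374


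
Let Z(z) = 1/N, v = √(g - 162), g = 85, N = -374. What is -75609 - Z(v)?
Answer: -28277765/374 ≈ -75609.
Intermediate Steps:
v = I*√77 (v = √(85 - 162) = √(-77) = I*√77 ≈ 8.775*I)
Z(z) = -1/374 (Z(z) = 1/(-374) = -1/374)
-75609 - Z(v) = -75609 - 1*(-1/374) = -75609 + 1/374 = -28277765/374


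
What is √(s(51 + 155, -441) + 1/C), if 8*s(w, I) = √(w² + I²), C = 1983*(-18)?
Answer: √(-15864 + 70781202*√236917)/23796 ≈ 7.8002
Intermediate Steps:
C = -35694
s(w, I) = √(I² + w²)/8 (s(w, I) = √(w² + I²)/8 = √(I² + w²)/8)
√(s(51 + 155, -441) + 1/C) = √(√((-441)² + (51 + 155)²)/8 + 1/(-35694)) = √(√(194481 + 206²)/8 - 1/35694) = √(√(194481 + 42436)/8 - 1/35694) = √(√236917/8 - 1/35694) = √(-1/35694 + √236917/8)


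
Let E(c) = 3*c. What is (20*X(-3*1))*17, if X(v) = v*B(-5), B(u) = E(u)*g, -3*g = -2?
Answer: 10200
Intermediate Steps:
g = ⅔ (g = -⅓*(-2) = ⅔ ≈ 0.66667)
B(u) = 2*u (B(u) = (3*u)*(⅔) = 2*u)
X(v) = -10*v (X(v) = v*(2*(-5)) = v*(-10) = -10*v)
(20*X(-3*1))*17 = (20*(-(-30)))*17 = (20*(-10*(-3)))*17 = (20*30)*17 = 600*17 = 10200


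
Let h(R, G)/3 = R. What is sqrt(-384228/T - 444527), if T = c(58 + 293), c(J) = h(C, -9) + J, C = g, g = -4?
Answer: 59*I*sqrt(1634771)/113 ≈ 667.58*I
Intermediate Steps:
C = -4
h(R, G) = 3*R
c(J) = -12 + J (c(J) = 3*(-4) + J = -12 + J)
T = 339 (T = -12 + (58 + 293) = -12 + 351 = 339)
sqrt(-384228/T - 444527) = sqrt(-384228/339 - 444527) = sqrt(-384228*1/339 - 444527) = sqrt(-128076/113 - 444527) = sqrt(-50359627/113) = 59*I*sqrt(1634771)/113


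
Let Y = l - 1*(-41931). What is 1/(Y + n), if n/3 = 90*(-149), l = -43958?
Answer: -1/42257 ≈ -2.3665e-5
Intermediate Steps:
Y = -2027 (Y = -43958 - 1*(-41931) = -43958 + 41931 = -2027)
n = -40230 (n = 3*(90*(-149)) = 3*(-13410) = -40230)
1/(Y + n) = 1/(-2027 - 40230) = 1/(-42257) = -1/42257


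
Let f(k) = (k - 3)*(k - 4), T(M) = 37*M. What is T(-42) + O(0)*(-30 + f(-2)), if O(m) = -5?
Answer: -1554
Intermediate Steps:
f(k) = (-4 + k)*(-3 + k) (f(k) = (-3 + k)*(-4 + k) = (-4 + k)*(-3 + k))
T(-42) + O(0)*(-30 + f(-2)) = 37*(-42) - 5*(-30 + (12 + (-2)**2 - 7*(-2))) = -1554 - 5*(-30 + (12 + 4 + 14)) = -1554 - 5*(-30 + 30) = -1554 - 5*0 = -1554 + 0 = -1554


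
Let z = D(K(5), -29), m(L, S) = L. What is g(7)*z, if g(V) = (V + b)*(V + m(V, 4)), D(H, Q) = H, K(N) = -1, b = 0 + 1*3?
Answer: -140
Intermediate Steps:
b = 3 (b = 0 + 3 = 3)
g(V) = 2*V*(3 + V) (g(V) = (V + 3)*(V + V) = (3 + V)*(2*V) = 2*V*(3 + V))
z = -1
g(7)*z = (2*7*(3 + 7))*(-1) = (2*7*10)*(-1) = 140*(-1) = -140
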